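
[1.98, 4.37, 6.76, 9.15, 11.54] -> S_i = 1.98 + 2.39*i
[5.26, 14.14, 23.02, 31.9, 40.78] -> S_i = 5.26 + 8.88*i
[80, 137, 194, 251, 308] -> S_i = 80 + 57*i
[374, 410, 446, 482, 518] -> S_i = 374 + 36*i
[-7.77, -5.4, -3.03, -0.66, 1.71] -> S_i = -7.77 + 2.37*i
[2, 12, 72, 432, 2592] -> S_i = 2*6^i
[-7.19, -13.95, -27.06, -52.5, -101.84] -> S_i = -7.19*1.94^i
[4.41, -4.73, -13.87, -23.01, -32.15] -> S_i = 4.41 + -9.14*i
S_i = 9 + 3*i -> [9, 12, 15, 18, 21]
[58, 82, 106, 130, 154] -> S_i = 58 + 24*i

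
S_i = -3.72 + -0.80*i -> [-3.72, -4.52, -5.32, -6.12, -6.92]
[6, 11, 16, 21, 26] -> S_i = 6 + 5*i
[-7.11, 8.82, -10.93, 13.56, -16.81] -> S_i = -7.11*(-1.24)^i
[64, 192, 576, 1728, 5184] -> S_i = 64*3^i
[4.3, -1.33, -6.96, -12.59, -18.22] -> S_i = 4.30 + -5.63*i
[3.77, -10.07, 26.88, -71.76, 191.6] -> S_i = 3.77*(-2.67)^i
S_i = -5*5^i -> [-5, -25, -125, -625, -3125]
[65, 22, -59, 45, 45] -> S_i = Random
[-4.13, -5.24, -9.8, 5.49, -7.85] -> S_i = Random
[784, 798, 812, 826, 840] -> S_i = 784 + 14*i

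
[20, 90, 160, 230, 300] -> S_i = 20 + 70*i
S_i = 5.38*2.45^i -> [5.38, 13.18, 32.29, 79.12, 193.84]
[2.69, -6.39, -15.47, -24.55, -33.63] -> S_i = 2.69 + -9.08*i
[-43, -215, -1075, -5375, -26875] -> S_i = -43*5^i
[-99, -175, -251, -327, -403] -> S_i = -99 + -76*i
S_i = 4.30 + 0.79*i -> [4.3, 5.09, 5.88, 6.67, 7.46]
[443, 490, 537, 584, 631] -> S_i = 443 + 47*i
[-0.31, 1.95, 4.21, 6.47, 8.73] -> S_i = -0.31 + 2.26*i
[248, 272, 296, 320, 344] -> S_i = 248 + 24*i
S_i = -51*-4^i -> [-51, 204, -816, 3264, -13056]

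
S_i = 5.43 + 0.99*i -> [5.43, 6.42, 7.41, 8.4, 9.39]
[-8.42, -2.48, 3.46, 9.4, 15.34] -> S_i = -8.42 + 5.94*i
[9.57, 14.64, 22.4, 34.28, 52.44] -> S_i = 9.57*1.53^i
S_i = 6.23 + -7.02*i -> [6.23, -0.79, -7.81, -14.83, -21.85]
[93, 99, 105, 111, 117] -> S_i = 93 + 6*i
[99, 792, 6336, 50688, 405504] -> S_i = 99*8^i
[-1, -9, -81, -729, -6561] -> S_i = -1*9^i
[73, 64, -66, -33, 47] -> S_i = Random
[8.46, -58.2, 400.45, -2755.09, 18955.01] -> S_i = 8.46*(-6.88)^i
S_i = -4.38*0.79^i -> [-4.38, -3.46, -2.73, -2.16, -1.71]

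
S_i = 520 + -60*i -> [520, 460, 400, 340, 280]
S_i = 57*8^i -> [57, 456, 3648, 29184, 233472]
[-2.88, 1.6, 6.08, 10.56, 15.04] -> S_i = -2.88 + 4.48*i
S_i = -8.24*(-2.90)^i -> [-8.24, 23.9, -69.3, 200.97, -582.8]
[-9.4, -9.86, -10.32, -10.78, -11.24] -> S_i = -9.40 + -0.46*i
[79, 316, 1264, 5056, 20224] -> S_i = 79*4^i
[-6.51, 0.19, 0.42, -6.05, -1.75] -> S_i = Random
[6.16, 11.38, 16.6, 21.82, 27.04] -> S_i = 6.16 + 5.22*i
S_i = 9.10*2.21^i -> [9.1, 20.11, 44.45, 98.22, 217.08]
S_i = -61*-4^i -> [-61, 244, -976, 3904, -15616]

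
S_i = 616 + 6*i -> [616, 622, 628, 634, 640]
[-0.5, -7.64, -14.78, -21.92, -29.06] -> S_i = -0.50 + -7.14*i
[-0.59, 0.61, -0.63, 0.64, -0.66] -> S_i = -0.59*(-1.03)^i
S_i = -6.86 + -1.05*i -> [-6.86, -7.91, -8.96, -10.01, -11.06]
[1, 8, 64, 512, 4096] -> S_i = 1*8^i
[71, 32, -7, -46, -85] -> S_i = 71 + -39*i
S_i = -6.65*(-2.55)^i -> [-6.65, 16.96, -43.24, 110.27, -281.18]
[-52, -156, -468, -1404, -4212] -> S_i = -52*3^i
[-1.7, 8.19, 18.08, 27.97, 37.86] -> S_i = -1.70 + 9.89*i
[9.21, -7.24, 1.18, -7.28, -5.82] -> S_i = Random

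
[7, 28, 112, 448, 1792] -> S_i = 7*4^i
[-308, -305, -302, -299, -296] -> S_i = -308 + 3*i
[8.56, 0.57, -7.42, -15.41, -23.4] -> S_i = 8.56 + -7.99*i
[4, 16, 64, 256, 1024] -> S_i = 4*4^i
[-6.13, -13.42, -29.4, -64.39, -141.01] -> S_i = -6.13*2.19^i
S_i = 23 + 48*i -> [23, 71, 119, 167, 215]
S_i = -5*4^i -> [-5, -20, -80, -320, -1280]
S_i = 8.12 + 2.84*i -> [8.12, 10.96, 13.8, 16.64, 19.48]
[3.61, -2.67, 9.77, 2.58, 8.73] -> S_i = Random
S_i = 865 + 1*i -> [865, 866, 867, 868, 869]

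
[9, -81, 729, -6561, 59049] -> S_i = 9*-9^i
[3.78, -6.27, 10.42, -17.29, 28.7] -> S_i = 3.78*(-1.66)^i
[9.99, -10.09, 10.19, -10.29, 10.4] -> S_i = 9.99*(-1.01)^i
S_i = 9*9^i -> [9, 81, 729, 6561, 59049]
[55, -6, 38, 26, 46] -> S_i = Random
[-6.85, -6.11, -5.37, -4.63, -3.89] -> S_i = -6.85 + 0.74*i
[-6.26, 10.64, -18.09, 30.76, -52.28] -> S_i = -6.26*(-1.70)^i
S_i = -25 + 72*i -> [-25, 47, 119, 191, 263]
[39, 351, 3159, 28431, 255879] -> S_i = 39*9^i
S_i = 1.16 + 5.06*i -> [1.16, 6.22, 11.28, 16.34, 21.4]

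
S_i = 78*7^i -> [78, 546, 3822, 26754, 187278]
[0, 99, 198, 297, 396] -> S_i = 0 + 99*i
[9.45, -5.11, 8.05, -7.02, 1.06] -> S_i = Random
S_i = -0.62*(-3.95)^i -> [-0.62, 2.45, -9.67, 38.21, -150.93]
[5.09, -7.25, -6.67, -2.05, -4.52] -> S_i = Random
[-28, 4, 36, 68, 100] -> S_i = -28 + 32*i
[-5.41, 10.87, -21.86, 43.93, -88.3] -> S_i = -5.41*(-2.01)^i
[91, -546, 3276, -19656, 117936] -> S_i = 91*-6^i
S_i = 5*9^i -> [5, 45, 405, 3645, 32805]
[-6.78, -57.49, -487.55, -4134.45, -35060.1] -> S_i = -6.78*8.48^i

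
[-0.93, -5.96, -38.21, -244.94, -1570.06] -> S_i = -0.93*6.41^i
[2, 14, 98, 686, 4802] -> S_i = 2*7^i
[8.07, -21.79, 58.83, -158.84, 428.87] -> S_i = 8.07*(-2.70)^i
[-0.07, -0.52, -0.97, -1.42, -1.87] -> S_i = -0.07 + -0.45*i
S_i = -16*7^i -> [-16, -112, -784, -5488, -38416]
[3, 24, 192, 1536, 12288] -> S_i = 3*8^i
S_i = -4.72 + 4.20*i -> [-4.72, -0.52, 3.68, 7.88, 12.08]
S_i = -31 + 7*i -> [-31, -24, -17, -10, -3]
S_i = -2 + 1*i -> [-2, -1, 0, 1, 2]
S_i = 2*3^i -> [2, 6, 18, 54, 162]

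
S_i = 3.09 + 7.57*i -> [3.09, 10.66, 18.23, 25.8, 33.37]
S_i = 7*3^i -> [7, 21, 63, 189, 567]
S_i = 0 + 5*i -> [0, 5, 10, 15, 20]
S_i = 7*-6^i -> [7, -42, 252, -1512, 9072]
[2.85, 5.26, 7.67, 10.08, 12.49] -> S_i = 2.85 + 2.41*i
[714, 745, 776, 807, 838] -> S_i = 714 + 31*i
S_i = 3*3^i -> [3, 9, 27, 81, 243]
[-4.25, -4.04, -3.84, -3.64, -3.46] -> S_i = -4.25*0.95^i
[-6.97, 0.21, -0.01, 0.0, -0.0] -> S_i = -6.97*(-0.03)^i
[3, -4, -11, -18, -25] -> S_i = 3 + -7*i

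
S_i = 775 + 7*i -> [775, 782, 789, 796, 803]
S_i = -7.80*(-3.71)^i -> [-7.8, 28.94, -107.36, 398.31, -1477.71]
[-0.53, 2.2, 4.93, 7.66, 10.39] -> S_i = -0.53 + 2.73*i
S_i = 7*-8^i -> [7, -56, 448, -3584, 28672]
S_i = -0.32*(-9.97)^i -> [-0.32, 3.19, -31.81, 317.13, -3161.77]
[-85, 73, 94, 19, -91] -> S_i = Random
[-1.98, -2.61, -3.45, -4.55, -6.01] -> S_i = -1.98*1.32^i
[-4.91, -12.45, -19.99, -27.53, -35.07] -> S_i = -4.91 + -7.54*i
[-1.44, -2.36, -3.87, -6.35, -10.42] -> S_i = -1.44*1.64^i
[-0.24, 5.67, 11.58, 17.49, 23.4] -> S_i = -0.24 + 5.91*i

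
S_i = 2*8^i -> [2, 16, 128, 1024, 8192]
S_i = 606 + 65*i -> [606, 671, 736, 801, 866]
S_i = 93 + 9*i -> [93, 102, 111, 120, 129]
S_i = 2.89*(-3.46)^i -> [2.89, -10.0, 34.6, -119.71, 414.19]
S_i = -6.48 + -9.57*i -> [-6.48, -16.05, -25.62, -35.19, -44.76]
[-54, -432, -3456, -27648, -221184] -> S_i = -54*8^i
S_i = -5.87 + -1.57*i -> [-5.87, -7.44, -9.01, -10.58, -12.15]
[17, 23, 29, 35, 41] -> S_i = 17 + 6*i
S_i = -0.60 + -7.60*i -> [-0.6, -8.2, -15.8, -23.4, -31.0]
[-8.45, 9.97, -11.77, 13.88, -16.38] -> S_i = -8.45*(-1.18)^i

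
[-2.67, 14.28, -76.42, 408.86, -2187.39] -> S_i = -2.67*(-5.35)^i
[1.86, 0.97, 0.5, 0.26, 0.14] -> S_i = 1.86*0.52^i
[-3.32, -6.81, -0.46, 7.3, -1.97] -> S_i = Random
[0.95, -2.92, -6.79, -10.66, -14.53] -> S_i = 0.95 + -3.87*i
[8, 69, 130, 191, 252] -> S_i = 8 + 61*i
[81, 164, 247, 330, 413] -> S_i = 81 + 83*i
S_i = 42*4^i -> [42, 168, 672, 2688, 10752]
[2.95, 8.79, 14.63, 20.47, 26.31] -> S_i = 2.95 + 5.84*i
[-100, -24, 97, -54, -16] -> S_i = Random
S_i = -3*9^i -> [-3, -27, -243, -2187, -19683]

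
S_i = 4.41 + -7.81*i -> [4.41, -3.4, -11.21, -19.02, -26.83]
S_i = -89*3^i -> [-89, -267, -801, -2403, -7209]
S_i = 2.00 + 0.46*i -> [2.0, 2.46, 2.92, 3.38, 3.84]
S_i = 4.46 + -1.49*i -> [4.46, 2.97, 1.48, -0.01, -1.5]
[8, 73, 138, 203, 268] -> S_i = 8 + 65*i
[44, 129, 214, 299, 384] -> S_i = 44 + 85*i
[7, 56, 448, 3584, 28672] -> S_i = 7*8^i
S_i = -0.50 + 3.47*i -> [-0.5, 2.97, 6.44, 9.91, 13.38]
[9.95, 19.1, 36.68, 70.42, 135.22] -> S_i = 9.95*1.92^i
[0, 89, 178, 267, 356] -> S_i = 0 + 89*i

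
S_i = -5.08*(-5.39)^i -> [-5.08, 27.38, -147.58, 795.48, -4287.64]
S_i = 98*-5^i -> [98, -490, 2450, -12250, 61250]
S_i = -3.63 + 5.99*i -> [-3.63, 2.36, 8.35, 14.34, 20.33]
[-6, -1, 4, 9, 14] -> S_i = -6 + 5*i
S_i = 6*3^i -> [6, 18, 54, 162, 486]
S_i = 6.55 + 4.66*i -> [6.55, 11.21, 15.87, 20.53, 25.19]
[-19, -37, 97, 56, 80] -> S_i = Random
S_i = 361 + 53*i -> [361, 414, 467, 520, 573]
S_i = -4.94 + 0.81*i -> [-4.94, -4.13, -3.32, -2.51, -1.7]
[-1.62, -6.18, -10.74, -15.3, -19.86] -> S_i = -1.62 + -4.56*i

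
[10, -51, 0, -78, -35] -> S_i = Random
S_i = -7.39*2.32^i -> [-7.39, -17.14, -39.78, -92.28, -214.09]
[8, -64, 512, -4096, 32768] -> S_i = 8*-8^i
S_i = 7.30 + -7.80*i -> [7.3, -0.5, -8.3, -16.1, -23.9]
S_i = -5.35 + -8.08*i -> [-5.35, -13.43, -21.51, -29.59, -37.67]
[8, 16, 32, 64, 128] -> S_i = 8*2^i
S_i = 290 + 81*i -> [290, 371, 452, 533, 614]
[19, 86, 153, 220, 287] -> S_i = 19 + 67*i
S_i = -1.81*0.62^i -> [-1.81, -1.12, -0.7, -0.43, -0.27]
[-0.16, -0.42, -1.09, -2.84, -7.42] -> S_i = -0.16*2.61^i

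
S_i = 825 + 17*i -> [825, 842, 859, 876, 893]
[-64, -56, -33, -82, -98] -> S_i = Random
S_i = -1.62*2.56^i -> [-1.62, -4.15, -10.62, -27.18, -69.58]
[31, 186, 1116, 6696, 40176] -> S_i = 31*6^i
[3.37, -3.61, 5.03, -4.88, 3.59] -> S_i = Random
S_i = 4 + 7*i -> [4, 11, 18, 25, 32]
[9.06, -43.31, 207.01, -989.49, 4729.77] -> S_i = 9.06*(-4.78)^i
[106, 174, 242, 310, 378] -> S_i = 106 + 68*i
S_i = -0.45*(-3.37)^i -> [-0.45, 1.52, -5.11, 17.22, -58.04]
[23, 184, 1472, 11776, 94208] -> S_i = 23*8^i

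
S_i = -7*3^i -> [-7, -21, -63, -189, -567]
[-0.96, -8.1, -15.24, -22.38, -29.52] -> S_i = -0.96 + -7.14*i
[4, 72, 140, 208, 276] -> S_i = 4 + 68*i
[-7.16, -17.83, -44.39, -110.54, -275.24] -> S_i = -7.16*2.49^i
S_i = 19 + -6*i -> [19, 13, 7, 1, -5]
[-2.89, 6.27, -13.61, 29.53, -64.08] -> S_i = -2.89*(-2.17)^i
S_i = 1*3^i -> [1, 3, 9, 27, 81]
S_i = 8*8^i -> [8, 64, 512, 4096, 32768]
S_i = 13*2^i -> [13, 26, 52, 104, 208]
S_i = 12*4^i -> [12, 48, 192, 768, 3072]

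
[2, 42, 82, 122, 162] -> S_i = 2 + 40*i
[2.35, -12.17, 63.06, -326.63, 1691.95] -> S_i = 2.35*(-5.18)^i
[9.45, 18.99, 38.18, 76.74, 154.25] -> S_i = 9.45*2.01^i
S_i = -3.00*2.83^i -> [-3.0, -8.49, -24.03, -68.0, -192.43]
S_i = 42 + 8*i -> [42, 50, 58, 66, 74]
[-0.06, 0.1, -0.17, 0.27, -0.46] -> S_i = -0.06*(-1.66)^i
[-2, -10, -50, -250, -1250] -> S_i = -2*5^i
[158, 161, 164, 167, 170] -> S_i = 158 + 3*i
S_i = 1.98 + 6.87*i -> [1.98, 8.85, 15.72, 22.59, 29.46]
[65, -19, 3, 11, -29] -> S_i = Random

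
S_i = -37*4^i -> [-37, -148, -592, -2368, -9472]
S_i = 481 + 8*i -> [481, 489, 497, 505, 513]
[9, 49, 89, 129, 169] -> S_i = 9 + 40*i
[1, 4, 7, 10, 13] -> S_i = 1 + 3*i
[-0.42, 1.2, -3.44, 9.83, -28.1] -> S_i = -0.42*(-2.86)^i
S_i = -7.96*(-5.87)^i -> [-7.96, 46.73, -274.28, 1610.01, -9450.73]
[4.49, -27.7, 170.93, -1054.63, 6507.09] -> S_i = 4.49*(-6.17)^i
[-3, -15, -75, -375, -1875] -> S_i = -3*5^i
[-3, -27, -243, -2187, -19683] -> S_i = -3*9^i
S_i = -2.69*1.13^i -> [-2.69, -3.04, -3.43, -3.88, -4.39]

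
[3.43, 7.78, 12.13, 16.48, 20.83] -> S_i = 3.43 + 4.35*i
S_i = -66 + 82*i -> [-66, 16, 98, 180, 262]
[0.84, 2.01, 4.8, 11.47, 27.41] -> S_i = 0.84*2.39^i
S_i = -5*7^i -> [-5, -35, -245, -1715, -12005]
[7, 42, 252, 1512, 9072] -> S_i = 7*6^i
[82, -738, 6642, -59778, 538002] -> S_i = 82*-9^i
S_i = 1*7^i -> [1, 7, 49, 343, 2401]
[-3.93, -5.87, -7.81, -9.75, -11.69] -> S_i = -3.93 + -1.94*i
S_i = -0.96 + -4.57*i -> [-0.96, -5.53, -10.1, -14.67, -19.24]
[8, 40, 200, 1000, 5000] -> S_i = 8*5^i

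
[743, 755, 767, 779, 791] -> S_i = 743 + 12*i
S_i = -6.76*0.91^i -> [-6.76, -6.15, -5.6, -5.09, -4.64]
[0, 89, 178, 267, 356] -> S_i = 0 + 89*i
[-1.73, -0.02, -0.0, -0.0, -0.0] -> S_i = -1.73*0.01^i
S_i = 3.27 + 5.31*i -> [3.27, 8.58, 13.89, 19.2, 24.51]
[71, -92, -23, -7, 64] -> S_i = Random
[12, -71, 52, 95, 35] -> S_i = Random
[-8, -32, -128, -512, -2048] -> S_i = -8*4^i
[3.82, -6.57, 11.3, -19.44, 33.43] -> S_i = 3.82*(-1.72)^i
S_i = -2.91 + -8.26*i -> [-2.91, -11.17, -19.43, -27.69, -35.95]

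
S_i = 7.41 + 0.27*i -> [7.41, 7.68, 7.95, 8.22, 8.49]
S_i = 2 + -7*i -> [2, -5, -12, -19, -26]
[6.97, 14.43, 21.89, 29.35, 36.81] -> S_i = 6.97 + 7.46*i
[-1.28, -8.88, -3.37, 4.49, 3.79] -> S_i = Random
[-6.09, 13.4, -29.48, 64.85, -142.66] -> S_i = -6.09*(-2.20)^i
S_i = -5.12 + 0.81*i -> [-5.12, -4.31, -3.5, -2.69, -1.88]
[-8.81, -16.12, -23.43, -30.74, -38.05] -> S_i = -8.81 + -7.31*i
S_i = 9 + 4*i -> [9, 13, 17, 21, 25]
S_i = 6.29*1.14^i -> [6.29, 7.17, 8.17, 9.32, 10.62]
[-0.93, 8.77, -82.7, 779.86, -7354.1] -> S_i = -0.93*(-9.43)^i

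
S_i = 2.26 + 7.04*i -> [2.26, 9.3, 16.34, 23.38, 30.42]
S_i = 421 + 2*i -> [421, 423, 425, 427, 429]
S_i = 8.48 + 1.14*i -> [8.48, 9.62, 10.76, 11.9, 13.04]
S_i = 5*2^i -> [5, 10, 20, 40, 80]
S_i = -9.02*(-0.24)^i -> [-9.02, 2.16, -0.52, 0.12, -0.03]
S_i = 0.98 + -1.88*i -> [0.98, -0.9, -2.78, -4.66, -6.54]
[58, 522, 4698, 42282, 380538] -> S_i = 58*9^i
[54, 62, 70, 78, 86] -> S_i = 54 + 8*i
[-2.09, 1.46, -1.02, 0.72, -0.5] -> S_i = -2.09*(-0.70)^i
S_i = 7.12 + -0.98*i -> [7.12, 6.14, 5.16, 4.18, 3.2]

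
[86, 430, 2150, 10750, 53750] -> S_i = 86*5^i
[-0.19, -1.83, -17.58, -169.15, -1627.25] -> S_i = -0.19*9.62^i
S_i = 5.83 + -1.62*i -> [5.83, 4.21, 2.59, 0.97, -0.65]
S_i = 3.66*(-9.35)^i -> [3.66, -34.22, 319.97, -2991.69, 27972.26]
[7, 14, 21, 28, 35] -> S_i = 7 + 7*i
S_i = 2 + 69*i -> [2, 71, 140, 209, 278]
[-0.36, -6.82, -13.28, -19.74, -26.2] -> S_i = -0.36 + -6.46*i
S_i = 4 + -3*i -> [4, 1, -2, -5, -8]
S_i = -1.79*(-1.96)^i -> [-1.79, 3.51, -6.88, 13.48, -26.42]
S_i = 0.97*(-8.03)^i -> [0.97, -7.79, 62.55, -502.25, 4033.05]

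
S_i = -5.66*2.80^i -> [-5.66, -15.85, -44.37, -124.25, -347.9]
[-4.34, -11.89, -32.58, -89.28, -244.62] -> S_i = -4.34*2.74^i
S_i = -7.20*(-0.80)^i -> [-7.2, 5.76, -4.61, 3.69, -2.95]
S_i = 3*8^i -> [3, 24, 192, 1536, 12288]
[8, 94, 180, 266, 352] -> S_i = 8 + 86*i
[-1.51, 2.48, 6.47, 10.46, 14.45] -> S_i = -1.51 + 3.99*i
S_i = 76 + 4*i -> [76, 80, 84, 88, 92]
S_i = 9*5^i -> [9, 45, 225, 1125, 5625]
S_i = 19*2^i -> [19, 38, 76, 152, 304]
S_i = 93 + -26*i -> [93, 67, 41, 15, -11]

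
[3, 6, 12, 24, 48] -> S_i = 3*2^i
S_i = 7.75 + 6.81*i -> [7.75, 14.56, 21.37, 28.18, 34.99]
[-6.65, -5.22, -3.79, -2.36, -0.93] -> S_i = -6.65 + 1.43*i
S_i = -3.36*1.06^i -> [-3.36, -3.56, -3.78, -4.0, -4.24]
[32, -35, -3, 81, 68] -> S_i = Random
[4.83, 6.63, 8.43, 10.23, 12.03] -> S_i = 4.83 + 1.80*i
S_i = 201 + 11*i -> [201, 212, 223, 234, 245]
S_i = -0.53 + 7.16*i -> [-0.53, 6.63, 13.79, 20.95, 28.11]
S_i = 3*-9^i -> [3, -27, 243, -2187, 19683]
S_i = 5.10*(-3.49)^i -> [5.1, -17.8, 62.12, -216.79, 756.61]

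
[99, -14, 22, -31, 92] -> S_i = Random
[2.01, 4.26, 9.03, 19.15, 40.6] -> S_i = 2.01*2.12^i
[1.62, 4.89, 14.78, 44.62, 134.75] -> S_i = 1.62*3.02^i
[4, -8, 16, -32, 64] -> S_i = 4*-2^i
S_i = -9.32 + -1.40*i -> [-9.32, -10.72, -12.12, -13.52, -14.92]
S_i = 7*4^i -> [7, 28, 112, 448, 1792]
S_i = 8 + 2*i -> [8, 10, 12, 14, 16]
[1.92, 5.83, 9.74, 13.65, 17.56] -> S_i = 1.92 + 3.91*i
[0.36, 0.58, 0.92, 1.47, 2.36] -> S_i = 0.36*1.60^i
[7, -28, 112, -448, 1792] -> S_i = 7*-4^i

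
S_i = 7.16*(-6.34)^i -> [7.16, -45.39, 287.8, -1824.66, 11568.31]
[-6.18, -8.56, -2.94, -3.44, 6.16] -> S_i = Random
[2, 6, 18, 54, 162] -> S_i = 2*3^i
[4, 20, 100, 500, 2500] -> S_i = 4*5^i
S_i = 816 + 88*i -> [816, 904, 992, 1080, 1168]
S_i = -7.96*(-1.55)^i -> [-7.96, 12.34, -19.12, 29.64, -45.95]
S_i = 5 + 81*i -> [5, 86, 167, 248, 329]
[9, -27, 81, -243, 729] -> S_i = 9*-3^i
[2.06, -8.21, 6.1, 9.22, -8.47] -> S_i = Random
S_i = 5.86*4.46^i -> [5.86, 26.14, 116.56, 519.88, 2318.66]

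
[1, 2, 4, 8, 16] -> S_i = 1*2^i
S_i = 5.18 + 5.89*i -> [5.18, 11.07, 16.96, 22.85, 28.74]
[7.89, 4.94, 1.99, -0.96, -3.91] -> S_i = 7.89 + -2.95*i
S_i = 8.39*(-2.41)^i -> [8.39, -20.22, 48.73, -117.44, 283.03]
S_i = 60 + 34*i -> [60, 94, 128, 162, 196]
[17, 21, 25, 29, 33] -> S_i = 17 + 4*i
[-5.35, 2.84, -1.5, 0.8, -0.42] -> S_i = -5.35*(-0.53)^i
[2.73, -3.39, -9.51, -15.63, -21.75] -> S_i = 2.73 + -6.12*i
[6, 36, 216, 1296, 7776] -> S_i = 6*6^i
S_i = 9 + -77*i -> [9, -68, -145, -222, -299]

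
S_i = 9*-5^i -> [9, -45, 225, -1125, 5625]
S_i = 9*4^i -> [9, 36, 144, 576, 2304]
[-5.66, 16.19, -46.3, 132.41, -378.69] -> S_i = -5.66*(-2.86)^i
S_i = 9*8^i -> [9, 72, 576, 4608, 36864]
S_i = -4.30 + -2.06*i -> [-4.3, -6.36, -8.42, -10.48, -12.54]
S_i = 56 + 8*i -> [56, 64, 72, 80, 88]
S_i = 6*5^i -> [6, 30, 150, 750, 3750]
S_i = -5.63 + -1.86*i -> [-5.63, -7.49, -9.35, -11.21, -13.07]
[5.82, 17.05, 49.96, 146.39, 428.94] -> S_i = 5.82*2.93^i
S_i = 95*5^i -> [95, 475, 2375, 11875, 59375]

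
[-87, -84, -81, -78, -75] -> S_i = -87 + 3*i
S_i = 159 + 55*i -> [159, 214, 269, 324, 379]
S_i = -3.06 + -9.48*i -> [-3.06, -12.54, -22.02, -31.5, -40.98]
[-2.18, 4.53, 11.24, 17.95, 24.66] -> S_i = -2.18 + 6.71*i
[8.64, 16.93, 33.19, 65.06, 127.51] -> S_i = 8.64*1.96^i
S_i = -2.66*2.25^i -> [-2.66, -5.98, -13.47, -30.3, -68.17]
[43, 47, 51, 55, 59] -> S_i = 43 + 4*i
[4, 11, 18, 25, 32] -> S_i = 4 + 7*i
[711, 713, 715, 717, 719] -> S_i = 711 + 2*i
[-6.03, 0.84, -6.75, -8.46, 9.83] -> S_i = Random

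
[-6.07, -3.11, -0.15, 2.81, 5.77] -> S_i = -6.07 + 2.96*i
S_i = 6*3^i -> [6, 18, 54, 162, 486]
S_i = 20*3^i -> [20, 60, 180, 540, 1620]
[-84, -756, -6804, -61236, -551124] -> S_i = -84*9^i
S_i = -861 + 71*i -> [-861, -790, -719, -648, -577]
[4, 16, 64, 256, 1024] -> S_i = 4*4^i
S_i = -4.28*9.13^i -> [-4.28, -39.08, -356.77, -3257.29, -29739.04]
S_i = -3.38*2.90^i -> [-3.38, -9.8, -28.43, -82.43, -239.06]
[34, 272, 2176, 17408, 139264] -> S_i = 34*8^i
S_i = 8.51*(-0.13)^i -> [8.51, -1.11, 0.14, -0.02, 0.0]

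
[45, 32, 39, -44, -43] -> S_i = Random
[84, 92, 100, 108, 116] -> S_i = 84 + 8*i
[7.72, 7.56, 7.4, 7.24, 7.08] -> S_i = 7.72 + -0.16*i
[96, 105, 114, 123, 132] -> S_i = 96 + 9*i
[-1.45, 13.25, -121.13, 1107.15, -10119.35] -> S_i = -1.45*(-9.14)^i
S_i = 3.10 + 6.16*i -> [3.1, 9.26, 15.42, 21.58, 27.74]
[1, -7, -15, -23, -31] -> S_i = 1 + -8*i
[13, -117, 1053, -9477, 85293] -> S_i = 13*-9^i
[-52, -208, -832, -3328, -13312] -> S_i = -52*4^i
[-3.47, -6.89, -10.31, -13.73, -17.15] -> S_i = -3.47 + -3.42*i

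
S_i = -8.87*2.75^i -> [-8.87, -24.39, -67.08, -184.47, -507.29]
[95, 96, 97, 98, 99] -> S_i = 95 + 1*i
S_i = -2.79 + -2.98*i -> [-2.79, -5.77, -8.75, -11.73, -14.71]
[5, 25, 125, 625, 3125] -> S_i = 5*5^i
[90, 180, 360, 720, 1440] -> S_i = 90*2^i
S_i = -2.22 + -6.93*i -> [-2.22, -9.15, -16.08, -23.01, -29.94]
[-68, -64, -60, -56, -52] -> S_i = -68 + 4*i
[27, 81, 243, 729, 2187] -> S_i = 27*3^i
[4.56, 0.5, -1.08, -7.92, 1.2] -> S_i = Random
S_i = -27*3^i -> [-27, -81, -243, -729, -2187]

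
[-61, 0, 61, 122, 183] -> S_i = -61 + 61*i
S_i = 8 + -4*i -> [8, 4, 0, -4, -8]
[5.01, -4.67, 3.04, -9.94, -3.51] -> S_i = Random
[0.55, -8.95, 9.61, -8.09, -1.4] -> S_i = Random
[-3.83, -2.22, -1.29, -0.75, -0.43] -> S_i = -3.83*0.58^i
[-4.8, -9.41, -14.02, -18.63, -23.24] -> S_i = -4.80 + -4.61*i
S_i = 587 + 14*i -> [587, 601, 615, 629, 643]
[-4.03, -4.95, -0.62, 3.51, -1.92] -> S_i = Random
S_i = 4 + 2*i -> [4, 6, 8, 10, 12]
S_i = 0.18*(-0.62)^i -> [0.18, -0.11, 0.07, -0.04, 0.03]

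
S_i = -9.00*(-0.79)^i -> [-9.0, 7.11, -5.62, 4.44, -3.51]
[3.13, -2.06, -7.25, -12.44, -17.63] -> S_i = 3.13 + -5.19*i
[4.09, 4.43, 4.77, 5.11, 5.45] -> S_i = 4.09 + 0.34*i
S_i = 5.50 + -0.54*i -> [5.5, 4.96, 4.42, 3.88, 3.34]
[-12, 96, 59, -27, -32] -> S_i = Random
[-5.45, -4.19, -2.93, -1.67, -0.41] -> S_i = -5.45 + 1.26*i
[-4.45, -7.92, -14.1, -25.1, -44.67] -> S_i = -4.45*1.78^i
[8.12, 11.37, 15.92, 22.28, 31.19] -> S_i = 8.12*1.40^i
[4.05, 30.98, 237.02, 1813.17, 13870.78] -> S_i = 4.05*7.65^i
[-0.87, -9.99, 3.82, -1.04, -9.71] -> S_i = Random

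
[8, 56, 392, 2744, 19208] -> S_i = 8*7^i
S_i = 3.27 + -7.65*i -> [3.27, -4.38, -12.03, -19.68, -27.33]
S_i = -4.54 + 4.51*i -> [-4.54, -0.03, 4.48, 8.99, 13.5]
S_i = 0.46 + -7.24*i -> [0.46, -6.78, -14.02, -21.26, -28.5]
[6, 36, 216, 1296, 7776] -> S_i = 6*6^i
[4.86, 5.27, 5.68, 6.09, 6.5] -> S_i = 4.86 + 0.41*i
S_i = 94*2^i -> [94, 188, 376, 752, 1504]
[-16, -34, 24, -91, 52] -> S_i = Random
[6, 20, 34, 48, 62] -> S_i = 6 + 14*i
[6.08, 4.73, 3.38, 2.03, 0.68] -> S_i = 6.08 + -1.35*i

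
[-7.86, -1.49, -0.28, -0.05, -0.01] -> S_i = -7.86*0.19^i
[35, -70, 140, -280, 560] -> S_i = 35*-2^i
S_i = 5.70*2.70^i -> [5.7, 15.39, 41.55, 112.19, 302.92]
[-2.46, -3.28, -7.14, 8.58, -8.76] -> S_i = Random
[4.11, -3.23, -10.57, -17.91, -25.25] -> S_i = 4.11 + -7.34*i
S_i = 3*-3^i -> [3, -9, 27, -81, 243]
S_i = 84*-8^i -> [84, -672, 5376, -43008, 344064]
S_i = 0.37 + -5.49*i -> [0.37, -5.12, -10.61, -16.1, -21.59]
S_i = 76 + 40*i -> [76, 116, 156, 196, 236]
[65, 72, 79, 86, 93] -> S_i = 65 + 7*i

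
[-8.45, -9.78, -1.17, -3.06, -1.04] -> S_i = Random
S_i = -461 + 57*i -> [-461, -404, -347, -290, -233]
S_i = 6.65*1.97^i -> [6.65, 13.1, 25.81, 50.84, 100.16]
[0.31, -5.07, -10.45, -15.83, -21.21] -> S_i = 0.31 + -5.38*i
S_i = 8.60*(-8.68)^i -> [8.6, -74.65, 647.94, -5624.16, 48817.7]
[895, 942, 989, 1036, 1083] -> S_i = 895 + 47*i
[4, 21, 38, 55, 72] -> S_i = 4 + 17*i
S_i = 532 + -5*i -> [532, 527, 522, 517, 512]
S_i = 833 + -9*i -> [833, 824, 815, 806, 797]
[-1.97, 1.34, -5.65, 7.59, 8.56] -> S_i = Random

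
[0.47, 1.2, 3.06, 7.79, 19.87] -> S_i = 0.47*2.55^i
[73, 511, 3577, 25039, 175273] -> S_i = 73*7^i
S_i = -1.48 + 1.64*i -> [-1.48, 0.16, 1.8, 3.44, 5.08]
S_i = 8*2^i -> [8, 16, 32, 64, 128]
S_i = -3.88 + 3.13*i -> [-3.88, -0.75, 2.38, 5.51, 8.64]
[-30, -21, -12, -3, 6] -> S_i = -30 + 9*i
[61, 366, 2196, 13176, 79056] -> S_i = 61*6^i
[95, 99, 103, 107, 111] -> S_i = 95 + 4*i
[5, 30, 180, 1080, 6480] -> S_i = 5*6^i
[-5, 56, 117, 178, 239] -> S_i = -5 + 61*i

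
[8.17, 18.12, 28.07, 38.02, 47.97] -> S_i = 8.17 + 9.95*i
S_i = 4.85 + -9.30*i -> [4.85, -4.45, -13.75, -23.05, -32.35]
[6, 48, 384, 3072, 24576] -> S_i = 6*8^i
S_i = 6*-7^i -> [6, -42, 294, -2058, 14406]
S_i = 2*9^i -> [2, 18, 162, 1458, 13122]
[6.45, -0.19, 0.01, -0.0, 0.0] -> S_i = 6.45*(-0.03)^i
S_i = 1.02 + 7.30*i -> [1.02, 8.32, 15.62, 22.92, 30.22]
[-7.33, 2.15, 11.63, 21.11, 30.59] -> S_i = -7.33 + 9.48*i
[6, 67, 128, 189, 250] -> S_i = 6 + 61*i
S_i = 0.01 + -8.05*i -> [0.01, -8.04, -16.09, -24.14, -32.19]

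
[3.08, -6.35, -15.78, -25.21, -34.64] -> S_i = 3.08 + -9.43*i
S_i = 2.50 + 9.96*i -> [2.5, 12.46, 22.42, 32.38, 42.34]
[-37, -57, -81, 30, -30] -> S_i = Random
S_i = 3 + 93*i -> [3, 96, 189, 282, 375]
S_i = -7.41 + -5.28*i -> [-7.41, -12.69, -17.97, -23.25, -28.53]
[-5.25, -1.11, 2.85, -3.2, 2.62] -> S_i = Random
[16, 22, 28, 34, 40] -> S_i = 16 + 6*i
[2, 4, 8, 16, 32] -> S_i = 2*2^i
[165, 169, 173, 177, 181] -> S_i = 165 + 4*i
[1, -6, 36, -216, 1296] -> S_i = 1*-6^i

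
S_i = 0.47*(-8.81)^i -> [0.47, -4.14, 36.48, -321.38, 2831.4]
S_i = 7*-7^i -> [7, -49, 343, -2401, 16807]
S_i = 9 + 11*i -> [9, 20, 31, 42, 53]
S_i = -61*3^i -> [-61, -183, -549, -1647, -4941]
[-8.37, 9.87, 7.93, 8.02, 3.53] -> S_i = Random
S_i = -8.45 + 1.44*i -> [-8.45, -7.01, -5.57, -4.13, -2.69]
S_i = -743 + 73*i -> [-743, -670, -597, -524, -451]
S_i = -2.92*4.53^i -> [-2.92, -13.23, -59.92, -271.44, -1229.63]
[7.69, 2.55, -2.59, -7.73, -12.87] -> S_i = 7.69 + -5.14*i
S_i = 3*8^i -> [3, 24, 192, 1536, 12288]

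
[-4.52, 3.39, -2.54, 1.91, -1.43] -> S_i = -4.52*(-0.75)^i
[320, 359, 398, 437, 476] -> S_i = 320 + 39*i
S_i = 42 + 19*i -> [42, 61, 80, 99, 118]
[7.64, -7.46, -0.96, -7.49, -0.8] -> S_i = Random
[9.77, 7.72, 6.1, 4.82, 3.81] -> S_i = 9.77*0.79^i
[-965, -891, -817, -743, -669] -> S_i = -965 + 74*i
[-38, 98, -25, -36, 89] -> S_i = Random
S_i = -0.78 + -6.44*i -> [-0.78, -7.22, -13.66, -20.1, -26.54]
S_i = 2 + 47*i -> [2, 49, 96, 143, 190]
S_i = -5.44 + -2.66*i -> [-5.44, -8.1, -10.76, -13.42, -16.08]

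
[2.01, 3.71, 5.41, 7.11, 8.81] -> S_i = 2.01 + 1.70*i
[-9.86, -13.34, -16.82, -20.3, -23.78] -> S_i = -9.86 + -3.48*i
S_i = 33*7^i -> [33, 231, 1617, 11319, 79233]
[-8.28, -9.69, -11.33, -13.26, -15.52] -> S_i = -8.28*1.17^i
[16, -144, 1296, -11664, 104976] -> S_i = 16*-9^i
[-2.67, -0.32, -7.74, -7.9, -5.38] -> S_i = Random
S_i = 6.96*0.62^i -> [6.96, 4.32, 2.68, 1.66, 1.03]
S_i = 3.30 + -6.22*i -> [3.3, -2.92, -9.14, -15.36, -21.58]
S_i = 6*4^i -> [6, 24, 96, 384, 1536]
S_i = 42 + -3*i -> [42, 39, 36, 33, 30]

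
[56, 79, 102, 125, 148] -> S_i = 56 + 23*i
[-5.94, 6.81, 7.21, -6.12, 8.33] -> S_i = Random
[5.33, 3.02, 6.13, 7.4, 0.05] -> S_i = Random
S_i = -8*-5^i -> [-8, 40, -200, 1000, -5000]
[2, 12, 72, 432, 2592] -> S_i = 2*6^i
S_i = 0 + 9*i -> [0, 9, 18, 27, 36]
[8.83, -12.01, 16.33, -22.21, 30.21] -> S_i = 8.83*(-1.36)^i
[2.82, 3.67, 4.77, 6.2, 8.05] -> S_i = 2.82*1.30^i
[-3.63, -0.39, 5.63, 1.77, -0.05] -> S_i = Random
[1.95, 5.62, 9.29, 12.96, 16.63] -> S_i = 1.95 + 3.67*i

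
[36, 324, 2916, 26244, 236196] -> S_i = 36*9^i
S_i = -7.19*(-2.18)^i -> [-7.19, 15.67, -34.17, 74.49, -162.39]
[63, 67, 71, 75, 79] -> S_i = 63 + 4*i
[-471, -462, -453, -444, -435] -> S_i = -471 + 9*i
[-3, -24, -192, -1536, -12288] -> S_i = -3*8^i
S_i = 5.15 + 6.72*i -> [5.15, 11.87, 18.59, 25.31, 32.03]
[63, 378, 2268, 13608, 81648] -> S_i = 63*6^i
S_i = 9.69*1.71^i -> [9.69, 16.57, 28.33, 48.45, 82.85]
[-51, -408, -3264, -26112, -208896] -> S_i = -51*8^i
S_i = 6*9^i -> [6, 54, 486, 4374, 39366]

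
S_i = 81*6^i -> [81, 486, 2916, 17496, 104976]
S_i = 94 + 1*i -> [94, 95, 96, 97, 98]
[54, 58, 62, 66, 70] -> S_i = 54 + 4*i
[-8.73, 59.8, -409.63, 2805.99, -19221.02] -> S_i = -8.73*(-6.85)^i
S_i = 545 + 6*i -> [545, 551, 557, 563, 569]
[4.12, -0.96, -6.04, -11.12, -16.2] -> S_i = 4.12 + -5.08*i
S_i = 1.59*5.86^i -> [1.59, 9.32, 54.6, 319.96, 1874.94]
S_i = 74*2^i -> [74, 148, 296, 592, 1184]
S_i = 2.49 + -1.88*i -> [2.49, 0.61, -1.27, -3.15, -5.03]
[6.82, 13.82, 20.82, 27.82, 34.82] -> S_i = 6.82 + 7.00*i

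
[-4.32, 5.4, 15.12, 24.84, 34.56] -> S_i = -4.32 + 9.72*i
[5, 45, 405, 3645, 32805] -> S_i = 5*9^i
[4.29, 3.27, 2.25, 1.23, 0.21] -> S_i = 4.29 + -1.02*i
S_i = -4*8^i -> [-4, -32, -256, -2048, -16384]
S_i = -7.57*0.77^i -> [-7.57, -5.83, -4.49, -3.46, -2.66]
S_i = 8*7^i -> [8, 56, 392, 2744, 19208]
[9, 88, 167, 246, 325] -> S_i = 9 + 79*i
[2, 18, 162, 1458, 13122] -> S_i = 2*9^i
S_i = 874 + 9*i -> [874, 883, 892, 901, 910]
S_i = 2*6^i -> [2, 12, 72, 432, 2592]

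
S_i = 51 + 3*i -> [51, 54, 57, 60, 63]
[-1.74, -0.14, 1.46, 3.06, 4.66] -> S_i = -1.74 + 1.60*i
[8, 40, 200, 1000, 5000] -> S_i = 8*5^i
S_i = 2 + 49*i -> [2, 51, 100, 149, 198]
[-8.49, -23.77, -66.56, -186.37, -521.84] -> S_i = -8.49*2.80^i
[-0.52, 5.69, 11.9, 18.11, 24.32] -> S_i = -0.52 + 6.21*i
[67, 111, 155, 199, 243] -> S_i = 67 + 44*i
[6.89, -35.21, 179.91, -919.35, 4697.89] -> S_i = 6.89*(-5.11)^i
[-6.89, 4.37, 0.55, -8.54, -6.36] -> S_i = Random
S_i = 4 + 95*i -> [4, 99, 194, 289, 384]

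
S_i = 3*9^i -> [3, 27, 243, 2187, 19683]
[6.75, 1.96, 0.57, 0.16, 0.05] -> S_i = 6.75*0.29^i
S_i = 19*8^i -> [19, 152, 1216, 9728, 77824]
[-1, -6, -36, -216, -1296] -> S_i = -1*6^i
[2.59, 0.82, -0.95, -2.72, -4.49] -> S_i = 2.59 + -1.77*i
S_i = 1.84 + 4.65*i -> [1.84, 6.49, 11.14, 15.79, 20.44]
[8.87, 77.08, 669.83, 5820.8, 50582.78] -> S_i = 8.87*8.69^i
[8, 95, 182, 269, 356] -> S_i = 8 + 87*i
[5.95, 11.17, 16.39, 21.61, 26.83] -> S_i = 5.95 + 5.22*i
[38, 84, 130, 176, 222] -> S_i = 38 + 46*i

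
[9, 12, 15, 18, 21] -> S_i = 9 + 3*i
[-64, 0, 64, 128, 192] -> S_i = -64 + 64*i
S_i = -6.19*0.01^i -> [-6.19, -0.06, -0.0, -0.0, -0.0]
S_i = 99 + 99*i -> [99, 198, 297, 396, 495]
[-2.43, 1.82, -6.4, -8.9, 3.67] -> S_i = Random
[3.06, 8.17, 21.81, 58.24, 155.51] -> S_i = 3.06*2.67^i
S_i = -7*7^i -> [-7, -49, -343, -2401, -16807]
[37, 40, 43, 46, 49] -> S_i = 37 + 3*i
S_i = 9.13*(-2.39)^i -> [9.13, -21.82, 52.15, -124.64, 297.89]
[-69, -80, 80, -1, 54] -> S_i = Random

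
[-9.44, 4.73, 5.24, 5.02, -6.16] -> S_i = Random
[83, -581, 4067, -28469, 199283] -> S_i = 83*-7^i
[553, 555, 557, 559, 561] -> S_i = 553 + 2*i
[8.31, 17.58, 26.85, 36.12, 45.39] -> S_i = 8.31 + 9.27*i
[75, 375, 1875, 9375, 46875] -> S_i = 75*5^i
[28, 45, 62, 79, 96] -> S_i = 28 + 17*i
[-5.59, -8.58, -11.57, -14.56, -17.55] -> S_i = -5.59 + -2.99*i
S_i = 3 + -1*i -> [3, 2, 1, 0, -1]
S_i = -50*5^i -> [-50, -250, -1250, -6250, -31250]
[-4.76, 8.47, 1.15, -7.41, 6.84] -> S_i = Random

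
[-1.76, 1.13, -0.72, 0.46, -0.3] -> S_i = -1.76*(-0.64)^i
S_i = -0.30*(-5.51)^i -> [-0.3, 1.65, -9.11, 50.19, -276.52]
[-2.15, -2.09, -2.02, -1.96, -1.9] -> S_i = -2.15*0.97^i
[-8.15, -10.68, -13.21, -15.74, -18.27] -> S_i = -8.15 + -2.53*i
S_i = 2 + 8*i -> [2, 10, 18, 26, 34]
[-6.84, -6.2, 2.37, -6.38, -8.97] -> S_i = Random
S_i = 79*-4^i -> [79, -316, 1264, -5056, 20224]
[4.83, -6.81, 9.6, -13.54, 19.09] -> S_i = 4.83*(-1.41)^i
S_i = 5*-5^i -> [5, -25, 125, -625, 3125]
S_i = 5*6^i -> [5, 30, 180, 1080, 6480]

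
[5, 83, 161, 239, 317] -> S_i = 5 + 78*i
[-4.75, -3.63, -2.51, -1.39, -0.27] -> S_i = -4.75 + 1.12*i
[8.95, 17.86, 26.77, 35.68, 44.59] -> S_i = 8.95 + 8.91*i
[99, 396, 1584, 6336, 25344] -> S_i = 99*4^i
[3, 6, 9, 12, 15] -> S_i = 3 + 3*i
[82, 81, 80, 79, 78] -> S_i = 82 + -1*i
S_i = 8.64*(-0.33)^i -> [8.64, -2.85, 0.94, -0.31, 0.1]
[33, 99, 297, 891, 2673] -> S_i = 33*3^i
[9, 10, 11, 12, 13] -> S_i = 9 + 1*i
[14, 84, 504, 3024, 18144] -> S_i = 14*6^i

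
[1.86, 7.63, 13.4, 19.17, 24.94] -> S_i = 1.86 + 5.77*i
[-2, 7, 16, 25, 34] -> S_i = -2 + 9*i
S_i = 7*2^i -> [7, 14, 28, 56, 112]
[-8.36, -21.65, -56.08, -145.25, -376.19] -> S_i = -8.36*2.59^i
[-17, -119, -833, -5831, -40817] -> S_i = -17*7^i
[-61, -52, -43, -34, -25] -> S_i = -61 + 9*i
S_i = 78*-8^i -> [78, -624, 4992, -39936, 319488]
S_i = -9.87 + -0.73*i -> [-9.87, -10.6, -11.33, -12.06, -12.79]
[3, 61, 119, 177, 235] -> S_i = 3 + 58*i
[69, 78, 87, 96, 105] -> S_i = 69 + 9*i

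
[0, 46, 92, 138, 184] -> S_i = 0 + 46*i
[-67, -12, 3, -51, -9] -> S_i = Random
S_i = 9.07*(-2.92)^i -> [9.07, -26.48, 77.33, -225.82, 659.38]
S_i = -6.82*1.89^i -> [-6.82, -12.89, -24.36, -46.04, -87.02]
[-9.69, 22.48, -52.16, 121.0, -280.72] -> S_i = -9.69*(-2.32)^i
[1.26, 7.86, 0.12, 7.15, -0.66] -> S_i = Random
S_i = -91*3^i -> [-91, -273, -819, -2457, -7371]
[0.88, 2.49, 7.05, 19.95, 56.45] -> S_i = 0.88*2.83^i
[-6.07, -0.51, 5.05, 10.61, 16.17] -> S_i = -6.07 + 5.56*i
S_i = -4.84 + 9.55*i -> [-4.84, 4.71, 14.26, 23.81, 33.36]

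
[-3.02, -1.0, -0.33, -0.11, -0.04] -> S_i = -3.02*0.33^i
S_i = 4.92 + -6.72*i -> [4.92, -1.8, -8.52, -15.24, -21.96]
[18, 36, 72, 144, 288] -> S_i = 18*2^i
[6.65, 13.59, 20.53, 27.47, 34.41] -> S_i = 6.65 + 6.94*i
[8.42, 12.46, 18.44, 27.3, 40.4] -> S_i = 8.42*1.48^i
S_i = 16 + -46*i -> [16, -30, -76, -122, -168]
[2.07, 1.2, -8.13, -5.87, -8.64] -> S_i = Random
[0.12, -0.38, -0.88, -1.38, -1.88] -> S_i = 0.12 + -0.50*i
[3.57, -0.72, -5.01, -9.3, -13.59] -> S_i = 3.57 + -4.29*i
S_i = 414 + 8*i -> [414, 422, 430, 438, 446]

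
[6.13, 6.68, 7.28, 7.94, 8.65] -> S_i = 6.13*1.09^i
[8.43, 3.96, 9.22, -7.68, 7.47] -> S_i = Random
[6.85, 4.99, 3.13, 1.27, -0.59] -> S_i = 6.85 + -1.86*i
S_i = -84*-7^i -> [-84, 588, -4116, 28812, -201684]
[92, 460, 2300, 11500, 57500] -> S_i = 92*5^i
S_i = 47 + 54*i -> [47, 101, 155, 209, 263]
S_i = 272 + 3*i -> [272, 275, 278, 281, 284]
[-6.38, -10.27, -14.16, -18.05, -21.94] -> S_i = -6.38 + -3.89*i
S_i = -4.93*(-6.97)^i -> [-4.93, 34.36, -239.5, 1669.34, -11635.31]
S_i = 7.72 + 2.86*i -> [7.72, 10.58, 13.44, 16.3, 19.16]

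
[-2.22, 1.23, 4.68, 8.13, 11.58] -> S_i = -2.22 + 3.45*i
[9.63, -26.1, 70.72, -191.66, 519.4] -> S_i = 9.63*(-2.71)^i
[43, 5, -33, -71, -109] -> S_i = 43 + -38*i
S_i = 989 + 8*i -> [989, 997, 1005, 1013, 1021]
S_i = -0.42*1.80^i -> [-0.42, -0.76, -1.36, -2.45, -4.41]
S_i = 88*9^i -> [88, 792, 7128, 64152, 577368]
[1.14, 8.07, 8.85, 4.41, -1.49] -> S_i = Random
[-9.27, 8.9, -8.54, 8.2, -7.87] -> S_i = -9.27*(-0.96)^i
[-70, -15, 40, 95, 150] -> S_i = -70 + 55*i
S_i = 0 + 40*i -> [0, 40, 80, 120, 160]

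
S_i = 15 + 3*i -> [15, 18, 21, 24, 27]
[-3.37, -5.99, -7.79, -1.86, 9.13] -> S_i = Random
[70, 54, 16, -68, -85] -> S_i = Random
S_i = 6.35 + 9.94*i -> [6.35, 16.29, 26.23, 36.17, 46.11]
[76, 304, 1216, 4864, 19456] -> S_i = 76*4^i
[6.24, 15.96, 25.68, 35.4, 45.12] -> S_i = 6.24 + 9.72*i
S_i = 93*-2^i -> [93, -186, 372, -744, 1488]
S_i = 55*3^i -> [55, 165, 495, 1485, 4455]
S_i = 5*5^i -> [5, 25, 125, 625, 3125]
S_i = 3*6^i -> [3, 18, 108, 648, 3888]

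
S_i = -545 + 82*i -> [-545, -463, -381, -299, -217]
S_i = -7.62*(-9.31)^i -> [-7.62, 70.94, -660.47, 6148.99, -57247.13]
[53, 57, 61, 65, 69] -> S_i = 53 + 4*i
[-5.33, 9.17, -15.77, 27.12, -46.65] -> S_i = -5.33*(-1.72)^i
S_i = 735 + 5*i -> [735, 740, 745, 750, 755]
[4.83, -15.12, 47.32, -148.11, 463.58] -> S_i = 4.83*(-3.13)^i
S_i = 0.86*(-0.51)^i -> [0.86, -0.44, 0.22, -0.11, 0.06]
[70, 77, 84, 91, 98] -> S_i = 70 + 7*i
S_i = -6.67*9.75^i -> [-6.67, -65.03, -634.07, -6182.15, -60275.98]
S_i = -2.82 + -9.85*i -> [-2.82, -12.67, -22.52, -32.37, -42.22]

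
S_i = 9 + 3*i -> [9, 12, 15, 18, 21]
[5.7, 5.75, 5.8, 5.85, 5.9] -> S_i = 5.70 + 0.05*i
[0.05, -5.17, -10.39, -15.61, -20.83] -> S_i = 0.05 + -5.22*i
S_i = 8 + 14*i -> [8, 22, 36, 50, 64]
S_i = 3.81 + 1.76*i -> [3.81, 5.57, 7.33, 9.09, 10.85]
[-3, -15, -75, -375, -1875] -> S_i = -3*5^i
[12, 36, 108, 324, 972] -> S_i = 12*3^i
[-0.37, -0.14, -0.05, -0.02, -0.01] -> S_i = -0.37*0.38^i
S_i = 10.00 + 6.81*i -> [10.0, 16.81, 23.62, 30.43, 37.24]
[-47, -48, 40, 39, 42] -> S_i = Random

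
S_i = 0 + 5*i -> [0, 5, 10, 15, 20]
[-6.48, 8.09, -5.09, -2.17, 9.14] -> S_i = Random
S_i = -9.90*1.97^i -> [-9.9, -19.5, -38.42, -75.69, -149.11]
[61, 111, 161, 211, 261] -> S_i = 61 + 50*i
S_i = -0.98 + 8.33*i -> [-0.98, 7.35, 15.68, 24.01, 32.34]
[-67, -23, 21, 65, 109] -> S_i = -67 + 44*i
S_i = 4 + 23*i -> [4, 27, 50, 73, 96]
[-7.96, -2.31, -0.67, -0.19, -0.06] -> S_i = -7.96*0.29^i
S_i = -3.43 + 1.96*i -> [-3.43, -1.47, 0.49, 2.45, 4.41]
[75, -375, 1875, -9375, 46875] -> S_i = 75*-5^i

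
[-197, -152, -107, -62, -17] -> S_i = -197 + 45*i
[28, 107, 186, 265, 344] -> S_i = 28 + 79*i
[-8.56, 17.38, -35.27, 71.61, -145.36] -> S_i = -8.56*(-2.03)^i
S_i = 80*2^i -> [80, 160, 320, 640, 1280]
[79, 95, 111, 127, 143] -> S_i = 79 + 16*i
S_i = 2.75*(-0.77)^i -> [2.75, -2.12, 1.63, -1.26, 0.97]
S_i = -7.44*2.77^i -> [-7.44, -20.61, -57.09, -158.13, -438.02]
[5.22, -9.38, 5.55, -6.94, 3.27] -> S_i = Random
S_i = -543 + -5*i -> [-543, -548, -553, -558, -563]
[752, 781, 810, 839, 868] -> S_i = 752 + 29*i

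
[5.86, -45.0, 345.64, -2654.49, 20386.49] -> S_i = 5.86*(-7.68)^i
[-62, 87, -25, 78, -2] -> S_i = Random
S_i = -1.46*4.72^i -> [-1.46, -6.89, -32.53, -153.52, -724.64]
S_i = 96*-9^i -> [96, -864, 7776, -69984, 629856]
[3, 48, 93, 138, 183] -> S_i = 3 + 45*i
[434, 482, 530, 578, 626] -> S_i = 434 + 48*i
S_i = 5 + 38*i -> [5, 43, 81, 119, 157]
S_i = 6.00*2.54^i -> [6.0, 15.24, 38.71, 98.32, 249.74]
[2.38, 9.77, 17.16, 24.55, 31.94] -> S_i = 2.38 + 7.39*i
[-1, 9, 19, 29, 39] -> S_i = -1 + 10*i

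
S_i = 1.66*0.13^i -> [1.66, 0.22, 0.03, 0.0, 0.0]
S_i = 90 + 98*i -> [90, 188, 286, 384, 482]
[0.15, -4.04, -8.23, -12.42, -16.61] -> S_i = 0.15 + -4.19*i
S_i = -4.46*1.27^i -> [-4.46, -5.66, -7.19, -9.14, -11.6]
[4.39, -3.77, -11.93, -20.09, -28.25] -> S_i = 4.39 + -8.16*i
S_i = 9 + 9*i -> [9, 18, 27, 36, 45]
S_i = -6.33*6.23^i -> [-6.33, -39.44, -245.69, -1530.62, -9535.77]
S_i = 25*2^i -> [25, 50, 100, 200, 400]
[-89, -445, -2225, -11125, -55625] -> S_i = -89*5^i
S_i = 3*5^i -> [3, 15, 75, 375, 1875]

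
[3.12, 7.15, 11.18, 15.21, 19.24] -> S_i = 3.12 + 4.03*i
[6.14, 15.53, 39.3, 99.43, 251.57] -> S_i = 6.14*2.53^i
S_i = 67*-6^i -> [67, -402, 2412, -14472, 86832]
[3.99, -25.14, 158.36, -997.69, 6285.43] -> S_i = 3.99*(-6.30)^i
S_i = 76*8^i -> [76, 608, 4864, 38912, 311296]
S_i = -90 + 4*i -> [-90, -86, -82, -78, -74]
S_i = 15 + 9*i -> [15, 24, 33, 42, 51]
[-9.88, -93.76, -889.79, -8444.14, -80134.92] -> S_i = -9.88*9.49^i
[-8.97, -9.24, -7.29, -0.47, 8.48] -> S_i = Random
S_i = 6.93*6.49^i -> [6.93, 44.98, 291.89, 1894.38, 12294.53]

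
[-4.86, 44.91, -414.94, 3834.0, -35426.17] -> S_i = -4.86*(-9.24)^i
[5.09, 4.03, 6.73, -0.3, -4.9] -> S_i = Random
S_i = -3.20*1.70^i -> [-3.2, -5.44, -9.25, -15.72, -26.73]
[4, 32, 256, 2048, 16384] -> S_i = 4*8^i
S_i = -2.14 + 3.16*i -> [-2.14, 1.02, 4.18, 7.34, 10.5]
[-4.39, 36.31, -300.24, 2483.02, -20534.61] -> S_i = -4.39*(-8.27)^i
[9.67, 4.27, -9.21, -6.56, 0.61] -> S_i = Random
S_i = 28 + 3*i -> [28, 31, 34, 37, 40]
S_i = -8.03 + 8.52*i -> [-8.03, 0.49, 9.01, 17.53, 26.05]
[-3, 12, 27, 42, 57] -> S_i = -3 + 15*i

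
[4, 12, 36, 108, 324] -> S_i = 4*3^i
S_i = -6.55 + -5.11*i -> [-6.55, -11.66, -16.77, -21.88, -26.99]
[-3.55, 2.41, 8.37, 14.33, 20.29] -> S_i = -3.55 + 5.96*i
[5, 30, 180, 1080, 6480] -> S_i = 5*6^i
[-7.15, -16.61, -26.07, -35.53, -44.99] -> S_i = -7.15 + -9.46*i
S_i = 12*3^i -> [12, 36, 108, 324, 972]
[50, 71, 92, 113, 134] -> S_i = 50 + 21*i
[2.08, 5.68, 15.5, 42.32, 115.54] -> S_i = 2.08*2.73^i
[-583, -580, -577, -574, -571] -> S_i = -583 + 3*i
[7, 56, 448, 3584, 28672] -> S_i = 7*8^i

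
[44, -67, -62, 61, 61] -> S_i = Random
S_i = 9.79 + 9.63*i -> [9.79, 19.42, 29.05, 38.68, 48.31]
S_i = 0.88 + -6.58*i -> [0.88, -5.7, -12.28, -18.86, -25.44]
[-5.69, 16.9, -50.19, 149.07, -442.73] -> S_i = -5.69*(-2.97)^i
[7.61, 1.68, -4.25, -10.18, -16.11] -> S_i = 7.61 + -5.93*i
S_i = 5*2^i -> [5, 10, 20, 40, 80]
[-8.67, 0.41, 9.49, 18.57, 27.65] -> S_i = -8.67 + 9.08*i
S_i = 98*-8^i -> [98, -784, 6272, -50176, 401408]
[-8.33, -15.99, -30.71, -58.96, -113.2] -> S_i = -8.33*1.92^i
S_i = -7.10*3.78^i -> [-7.1, -26.84, -101.45, -383.47, -1449.52]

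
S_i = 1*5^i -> [1, 5, 25, 125, 625]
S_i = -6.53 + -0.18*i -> [-6.53, -6.71, -6.89, -7.07, -7.25]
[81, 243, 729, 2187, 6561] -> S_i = 81*3^i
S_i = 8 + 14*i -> [8, 22, 36, 50, 64]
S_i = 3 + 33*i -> [3, 36, 69, 102, 135]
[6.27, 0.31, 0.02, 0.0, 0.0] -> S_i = 6.27*0.05^i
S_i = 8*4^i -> [8, 32, 128, 512, 2048]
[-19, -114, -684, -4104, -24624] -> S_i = -19*6^i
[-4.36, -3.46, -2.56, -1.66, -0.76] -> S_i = -4.36 + 0.90*i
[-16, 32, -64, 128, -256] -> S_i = -16*-2^i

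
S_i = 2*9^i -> [2, 18, 162, 1458, 13122]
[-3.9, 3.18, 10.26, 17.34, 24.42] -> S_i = -3.90 + 7.08*i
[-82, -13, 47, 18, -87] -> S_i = Random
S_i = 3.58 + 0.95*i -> [3.58, 4.53, 5.48, 6.43, 7.38]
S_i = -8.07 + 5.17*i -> [-8.07, -2.9, 2.27, 7.44, 12.61]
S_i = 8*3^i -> [8, 24, 72, 216, 648]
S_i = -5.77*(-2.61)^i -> [-5.77, 15.06, -39.31, 102.59, -267.76]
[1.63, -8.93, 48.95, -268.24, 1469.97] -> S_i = 1.63*(-5.48)^i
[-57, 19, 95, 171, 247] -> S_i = -57 + 76*i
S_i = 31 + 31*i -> [31, 62, 93, 124, 155]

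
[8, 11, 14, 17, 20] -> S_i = 8 + 3*i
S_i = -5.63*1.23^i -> [-5.63, -6.92, -8.52, -10.48, -12.89]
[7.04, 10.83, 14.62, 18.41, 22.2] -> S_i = 7.04 + 3.79*i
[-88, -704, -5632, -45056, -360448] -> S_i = -88*8^i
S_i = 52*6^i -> [52, 312, 1872, 11232, 67392]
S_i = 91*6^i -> [91, 546, 3276, 19656, 117936]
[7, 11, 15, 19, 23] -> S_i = 7 + 4*i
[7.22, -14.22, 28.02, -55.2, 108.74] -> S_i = 7.22*(-1.97)^i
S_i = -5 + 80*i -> [-5, 75, 155, 235, 315]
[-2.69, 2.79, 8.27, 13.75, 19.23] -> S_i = -2.69 + 5.48*i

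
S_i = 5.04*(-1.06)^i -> [5.04, -5.34, 5.66, -6.0, 6.36]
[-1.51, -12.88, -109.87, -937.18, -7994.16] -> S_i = -1.51*8.53^i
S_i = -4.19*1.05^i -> [-4.19, -4.4, -4.62, -4.85, -5.09]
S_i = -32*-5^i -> [-32, 160, -800, 4000, -20000]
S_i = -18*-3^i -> [-18, 54, -162, 486, -1458]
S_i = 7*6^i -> [7, 42, 252, 1512, 9072]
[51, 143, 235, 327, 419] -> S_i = 51 + 92*i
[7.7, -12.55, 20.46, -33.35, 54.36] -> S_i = 7.70*(-1.63)^i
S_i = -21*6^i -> [-21, -126, -756, -4536, -27216]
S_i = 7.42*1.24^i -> [7.42, 9.2, 11.41, 14.15, 17.54]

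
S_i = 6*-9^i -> [6, -54, 486, -4374, 39366]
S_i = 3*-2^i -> [3, -6, 12, -24, 48]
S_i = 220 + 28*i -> [220, 248, 276, 304, 332]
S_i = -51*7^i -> [-51, -357, -2499, -17493, -122451]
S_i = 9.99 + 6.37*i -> [9.99, 16.36, 22.73, 29.1, 35.47]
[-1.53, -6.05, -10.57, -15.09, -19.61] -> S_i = -1.53 + -4.52*i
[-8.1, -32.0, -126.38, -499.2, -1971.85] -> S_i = -8.10*3.95^i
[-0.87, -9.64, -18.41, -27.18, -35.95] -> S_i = -0.87 + -8.77*i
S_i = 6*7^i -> [6, 42, 294, 2058, 14406]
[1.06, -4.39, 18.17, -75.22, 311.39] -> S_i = 1.06*(-4.14)^i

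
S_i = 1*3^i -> [1, 3, 9, 27, 81]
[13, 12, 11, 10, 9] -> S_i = 13 + -1*i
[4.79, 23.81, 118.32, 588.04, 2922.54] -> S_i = 4.79*4.97^i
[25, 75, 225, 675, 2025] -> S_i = 25*3^i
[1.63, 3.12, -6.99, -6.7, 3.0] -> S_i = Random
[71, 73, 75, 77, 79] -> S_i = 71 + 2*i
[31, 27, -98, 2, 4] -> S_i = Random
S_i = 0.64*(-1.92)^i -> [0.64, -1.23, 2.36, -4.53, 8.7]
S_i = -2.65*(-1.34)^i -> [-2.65, 3.55, -4.76, 6.38, -8.54]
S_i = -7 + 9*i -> [-7, 2, 11, 20, 29]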